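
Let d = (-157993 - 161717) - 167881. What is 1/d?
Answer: -1/487591 ≈ -2.0509e-6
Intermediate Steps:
d = -487591 (d = -319710 - 167881 = -487591)
1/d = 1/(-487591) = -1/487591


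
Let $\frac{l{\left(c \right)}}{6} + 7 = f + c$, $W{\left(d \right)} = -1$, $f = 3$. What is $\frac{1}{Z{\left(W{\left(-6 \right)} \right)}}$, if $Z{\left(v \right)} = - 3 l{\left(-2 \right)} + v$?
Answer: $\frac{1}{107} \approx 0.0093458$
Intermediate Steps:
$l{\left(c \right)} = -24 + 6 c$ ($l{\left(c \right)} = -42 + 6 \left(3 + c\right) = -42 + \left(18 + 6 c\right) = -24 + 6 c$)
$Z{\left(v \right)} = 108 + v$ ($Z{\left(v \right)} = - 3 \left(-24 + 6 \left(-2\right)\right) + v = - 3 \left(-24 - 12\right) + v = \left(-3\right) \left(-36\right) + v = 108 + v$)
$\frac{1}{Z{\left(W{\left(-6 \right)} \right)}} = \frac{1}{108 - 1} = \frac{1}{107}$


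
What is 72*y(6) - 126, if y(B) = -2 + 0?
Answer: -270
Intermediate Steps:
y(B) = -2
72*y(6) - 126 = 72*(-2) - 126 = -144 - 126 = -270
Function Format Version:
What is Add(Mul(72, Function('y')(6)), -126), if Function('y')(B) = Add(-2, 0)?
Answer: -270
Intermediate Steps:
Function('y')(B) = -2
Add(Mul(72, Function('y')(6)), -126) = Add(Mul(72, -2), -126) = Add(-144, -126) = -270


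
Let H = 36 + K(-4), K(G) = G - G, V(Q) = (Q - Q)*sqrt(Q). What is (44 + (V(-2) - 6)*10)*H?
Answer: -576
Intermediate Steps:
V(Q) = 0 (V(Q) = 0*sqrt(Q) = 0)
K(G) = 0
H = 36 (H = 36 + 0 = 36)
(44 + (V(-2) - 6)*10)*H = (44 + (0 - 6)*10)*36 = (44 - 6*10)*36 = (44 - 60)*36 = -16*36 = -576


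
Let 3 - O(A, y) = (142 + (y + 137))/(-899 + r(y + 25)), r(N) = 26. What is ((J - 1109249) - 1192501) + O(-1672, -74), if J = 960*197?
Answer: -1844323166/873 ≈ -2.1126e+6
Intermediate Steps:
J = 189120
O(A, y) = 322/97 + y/873 (O(A, y) = 3 - (142 + (y + 137))/(-899 + 26) = 3 - (142 + (137 + y))/(-873) = 3 - (279 + y)*(-1)/873 = 3 - (-31/97 - y/873) = 3 + (31/97 + y/873) = 322/97 + y/873)
((J - 1109249) - 1192501) + O(-1672, -74) = ((189120 - 1109249) - 1192501) + (322/97 + (1/873)*(-74)) = (-920129 - 1192501) + (322/97 - 74/873) = -2112630 + 2824/873 = -1844323166/873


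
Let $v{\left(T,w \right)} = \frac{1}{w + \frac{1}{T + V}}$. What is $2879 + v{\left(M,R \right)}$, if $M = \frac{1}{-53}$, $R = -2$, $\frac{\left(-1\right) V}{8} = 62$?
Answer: $\frac{151498360}{52631} \approx 2878.5$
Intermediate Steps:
$V = -496$ ($V = \left(-8\right) 62 = -496$)
$M = - \frac{1}{53} \approx -0.018868$
$v{\left(T,w \right)} = \frac{1}{w + \frac{1}{-496 + T}}$ ($v{\left(T,w \right)} = \frac{1}{w + \frac{1}{T - 496}} = \frac{1}{w + \frac{1}{-496 + T}}$)
$2879 + v{\left(M,R \right)} = 2879 + \frac{-496 - \frac{1}{53}}{1 - -992 - - \frac{2}{53}} = 2879 + \frac{1}{1 + 992 + \frac{2}{53}} \left(- \frac{26289}{53}\right) = 2879 + \frac{1}{\frac{52631}{53}} \left(- \frac{26289}{53}\right) = 2879 + \frac{53}{52631} \left(- \frac{26289}{53}\right) = 2879 - \frac{26289}{52631} = \frac{151498360}{52631}$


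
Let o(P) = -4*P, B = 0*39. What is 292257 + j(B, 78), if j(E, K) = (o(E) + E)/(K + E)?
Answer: 292257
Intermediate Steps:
B = 0
j(E, K) = -3*E/(E + K) (j(E, K) = (-4*E + E)/(K + E) = (-3*E)/(E + K) = -3*E/(E + K))
292257 + j(B, 78) = 292257 - 3*0/(0 + 78) = 292257 - 3*0/78 = 292257 - 3*0*1/78 = 292257 + 0 = 292257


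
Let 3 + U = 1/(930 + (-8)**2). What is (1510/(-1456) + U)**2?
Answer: 43521052689/2671649344 ≈ 16.290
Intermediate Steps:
U = -2981/994 (U = -3 + 1/(930 + (-8)**2) = -3 + 1/(930 + 64) = -3 + 1/994 = -2981/994 ≈ -2.9990)
(1510/(-1456) + U)**2 = (1510/(-1456) - 2981/994)**2 = (1510*(-1/1456) - 2981/994)**2 = (-755/728 - 2981/994)**2 = (-208617/51688)**2 = 43521052689/2671649344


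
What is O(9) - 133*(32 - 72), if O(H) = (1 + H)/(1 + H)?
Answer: 5321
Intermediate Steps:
O(H) = 1
O(9) - 133*(32 - 72) = 1 - 133*(32 - 72) = 1 - 133*(-40) = 1 + 5320 = 5321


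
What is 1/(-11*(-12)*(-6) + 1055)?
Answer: 1/263 ≈ 0.0038023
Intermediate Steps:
1/(-11*(-12)*(-6) + 1055) = 1/(132*(-6) + 1055) = 1/(-792 + 1055) = 1/263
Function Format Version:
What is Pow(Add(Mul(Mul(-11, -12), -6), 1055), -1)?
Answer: Rational(1, 263) ≈ 0.0038023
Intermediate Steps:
Pow(Add(Mul(Mul(-11, -12), -6), 1055), -1) = Pow(Add(Mul(132, -6), 1055), -1) = Pow(Add(-792, 1055), -1) = Pow(263, -1) = Rational(1, 263)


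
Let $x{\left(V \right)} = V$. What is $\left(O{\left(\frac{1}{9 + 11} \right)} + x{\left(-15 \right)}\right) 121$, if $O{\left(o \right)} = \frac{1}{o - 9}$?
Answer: $- \frac{327305}{179} \approx -1828.5$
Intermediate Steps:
$O{\left(o \right)} = \frac{1}{-9 + o}$
$\left(O{\left(\frac{1}{9 + 11} \right)} + x{\left(-15 \right)}\right) 121 = \left(\frac{1}{-9 + \frac{1}{9 + 11}} - 15\right) 121 = \left(\frac{1}{-9 + \frac{1}{20}} - 15\right) 121 = \left(\frac{1}{- \frac{179}{20}} - 15\right) 121 = \left(- \frac{20}{179} - 15\right) 121 = \left(- \frac{2705}{179}\right) 121 = - \frac{327305}{179}$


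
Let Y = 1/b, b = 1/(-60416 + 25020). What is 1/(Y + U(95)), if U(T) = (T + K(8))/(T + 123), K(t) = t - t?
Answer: -218/7716233 ≈ -2.8252e-5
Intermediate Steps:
K(t) = 0
b = -1/35396 (b = 1/(-35396) = -1/35396 ≈ -2.8252e-5)
Y = -35396 (Y = 1/(-1/35396) = -35396)
U(T) = T/(123 + T) (U(T) = (T + 0)/(T + 123) = T/(123 + T))
1/(Y + U(95)) = 1/(-35396 + 95/(123 + 95)) = 1/(-35396 + 95/218) = 1/(-7716233/218) = -218/7716233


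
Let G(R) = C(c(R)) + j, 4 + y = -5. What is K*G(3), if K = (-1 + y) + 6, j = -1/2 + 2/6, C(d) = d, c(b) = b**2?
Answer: -106/3 ≈ -35.333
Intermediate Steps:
j = -1/6 (j = -1*1/2 + 2*(1/6) = -1/2 + 1/3 = -1/6 ≈ -0.16667)
y = -9 (y = -4 - 5 = -9)
G(R) = -1/6 + R**2 (G(R) = R**2 - 1/6 = -1/6 + R**2)
K = -4 (K = (-1 - 9) + 6 = -10 + 6 = -4)
K*G(3) = -4*(-1/6 + 3**2) = -4*(-1/6 + 9) = -4*53/6 = -106/3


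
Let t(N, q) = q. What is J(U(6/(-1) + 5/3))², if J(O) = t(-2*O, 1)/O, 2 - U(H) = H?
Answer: 9/361 ≈ 0.024931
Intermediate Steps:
U(H) = 2 - H
J(O) = 1/O
J(U(6/(-1) + 5/3))² = (1/(2 - (6/(-1) + 5/3)))² = (1/(2 - (6*(-1) + 5*(⅓))))² = (1/(2 - (-6 + 5/3)))² = (1/(2 - 1*(-13/3)))² = (1/(2 + 13/3))² = (1/(19/3))² = (3/19)² = 9/361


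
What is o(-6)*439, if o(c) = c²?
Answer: 15804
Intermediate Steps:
o(-6)*439 = (-6)²*439 = 36*439 = 15804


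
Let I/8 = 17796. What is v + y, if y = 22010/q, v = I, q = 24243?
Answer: 3451449434/24243 ≈ 1.4237e+5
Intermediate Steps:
I = 142368 (I = 8*17796 = 142368)
v = 142368
y = 22010/24243 ≈ 0.90789
v + y = 142368 + 22010/24243 = 3451449434/24243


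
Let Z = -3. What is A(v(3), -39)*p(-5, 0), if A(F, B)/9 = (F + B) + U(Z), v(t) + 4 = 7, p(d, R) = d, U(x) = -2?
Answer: 1710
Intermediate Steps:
v(t) = 3 (v(t) = -4 + 7 = 3)
A(F, B) = -18 + 9*B + 9*F (A(F, B) = 9*((F + B) - 2) = 9*((B + F) - 2) = 9*(-2 + B + F) = -18 + 9*B + 9*F)
A(v(3), -39)*p(-5, 0) = (-18 + 9*(-39) + 9*3)*(-5) = (-18 - 351 + 27)*(-5) = -342*(-5) = 1710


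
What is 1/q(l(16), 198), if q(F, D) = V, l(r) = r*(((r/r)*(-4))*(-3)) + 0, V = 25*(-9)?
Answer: -1/225 ≈ -0.0044444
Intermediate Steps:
V = -225
l(r) = 12*r (l(r) = r*((1*(-4))*(-3)) + 0 = r*(-4*(-3)) + 0 = r*12 + 0 = 12*r + 0 = 12*r)
q(F, D) = -225
1/q(l(16), 198) = 1/(-225) = -1/225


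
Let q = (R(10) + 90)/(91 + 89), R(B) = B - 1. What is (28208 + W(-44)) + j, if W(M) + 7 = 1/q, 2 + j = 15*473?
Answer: 388254/11 ≈ 35296.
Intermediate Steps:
R(B) = -1 + B
q = 11/20 (q = ((-1 + 10) + 90)/(91 + 89) = (9 + 90)/180 = 99*(1/180) = 11/20 ≈ 0.55000)
j = 7093 (j = -2 + 15*473 = -2 + 7095 = 7093)
W(M) = -57/11 (W(M) = -7 + 1/(11/20) = -7 + 20/11 = -57/11)
(28208 + W(-44)) + j = (28208 - 57/11) + 7093 = 310231/11 + 7093 = 388254/11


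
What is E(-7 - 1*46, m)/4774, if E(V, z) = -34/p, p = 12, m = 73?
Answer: -17/28644 ≈ -0.00059349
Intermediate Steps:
E(V, z) = -17/6 (E(V, z) = -34/12 = -34*1/12 = -17/6)
E(-7 - 1*46, m)/4774 = -17/6/4774 = -17/6*1/4774 = -17/28644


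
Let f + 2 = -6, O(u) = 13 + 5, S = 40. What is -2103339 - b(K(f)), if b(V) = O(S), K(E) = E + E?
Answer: -2103357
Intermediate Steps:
O(u) = 18
f = -8 (f = -2 - 6 = -8)
K(E) = 2*E
b(V) = 18
-2103339 - b(K(f)) = -2103339 - 1*18 = -2103339 - 18 = -2103357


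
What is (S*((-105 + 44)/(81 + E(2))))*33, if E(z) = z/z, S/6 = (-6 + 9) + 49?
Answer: -314028/41 ≈ -7659.2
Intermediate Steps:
S = 312 (S = 6*((-6 + 9) + 49) = 6*(3 + 49) = 6*52 = 312)
E(z) = 1
(S*((-105 + 44)/(81 + E(2))))*33 = (312*((-105 + 44)/(81 + 1)))*33 = (312*(-61/82))*33 = -9516/41*33 = -314028/41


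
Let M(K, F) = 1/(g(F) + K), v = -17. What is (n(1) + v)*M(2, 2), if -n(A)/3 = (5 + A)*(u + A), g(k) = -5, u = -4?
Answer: -37/3 ≈ -12.333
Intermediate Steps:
n(A) = -3*(-4 + A)*(5 + A) (n(A) = -3*(5 + A)*(-4 + A) = -3*(-4 + A)*(5 + A))
M(K, F) = 1/(-5 + K)
(n(1) + v)*M(2, 2) = ((60 - 3*1 - 3*1²) - 17)/(-5 + 2) = ((60 - 3 - 3*1) - 17)/(-3) = ((60 - 3 - 3) - 17)*(-⅓) = (54 - 17)*(-⅓) = 37*(-⅓) = -37/3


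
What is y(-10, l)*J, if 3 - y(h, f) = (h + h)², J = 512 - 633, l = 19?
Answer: 48037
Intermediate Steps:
J = -121
y(h, f) = 3 - 4*h² (y(h, f) = 3 - (h + h)² = 3 - (2*h)² = 3 - 4*h²)
y(-10, l)*J = (3 - 4*(-10)²)*(-121) = (3 - 4*100)*(-121) = (3 - 400)*(-121) = -397*(-121) = 48037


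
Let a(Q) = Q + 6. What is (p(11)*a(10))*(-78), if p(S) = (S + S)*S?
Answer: -302016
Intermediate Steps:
p(S) = 2*S**2 (p(S) = (2*S)*S = 2*S**2)
a(Q) = 6 + Q
(p(11)*a(10))*(-78) = ((2*11**2)*(6 + 10))*(-78) = ((2*121)*16)*(-78) = (242*16)*(-78) = 3872*(-78) = -302016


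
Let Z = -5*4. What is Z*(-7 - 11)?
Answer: 360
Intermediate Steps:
Z = -20
Z*(-7 - 11) = -20*(-7 - 11) = -20*(-18) = 360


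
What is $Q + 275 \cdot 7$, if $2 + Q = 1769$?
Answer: $3692$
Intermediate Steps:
$Q = 1767$ ($Q = -2 + 1769 = 1767$)
$Q + 275 \cdot 7 = 1767 + 275 \cdot 7 = 1767 + 1925 = 3692$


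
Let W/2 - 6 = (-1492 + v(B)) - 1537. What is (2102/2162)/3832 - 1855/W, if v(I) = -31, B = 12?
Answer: 1922639167/6325432584 ≈ 0.30395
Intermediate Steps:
W = -6108 (W = 12 + 2*((-1492 - 31) - 1537) = 12 + 2*(-1523 - 1537) = 12 + 2*(-3060) = 12 - 6120 = -6108)
(2102/2162)/3832 - 1855/W = (2102/2162)/3832 - 1855/(-6108) = (2102*(1/2162))*(1/3832) - 1855*(-1/6108) = (1051/1081)*(1/3832) + 1855/6108 = 1051/4142392 + 1855/6108 = 1922639167/6325432584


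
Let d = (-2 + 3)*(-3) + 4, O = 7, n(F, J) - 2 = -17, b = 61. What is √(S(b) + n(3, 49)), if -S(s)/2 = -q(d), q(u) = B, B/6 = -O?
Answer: 3*I*√11 ≈ 9.9499*I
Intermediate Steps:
n(F, J) = -15 (n(F, J) = 2 - 17 = -15)
d = 1 (d = 1*(-3) + 4 = -3 + 4 = 1)
B = -42 (B = 6*(-1*7) = 6*(-7) = -42)
q(u) = -42
S(s) = -84 (S(s) = -(-2)*(-42) = -2*42 = -84)
√(S(b) + n(3, 49)) = √(-84 - 15) = √(-99) = 3*I*√11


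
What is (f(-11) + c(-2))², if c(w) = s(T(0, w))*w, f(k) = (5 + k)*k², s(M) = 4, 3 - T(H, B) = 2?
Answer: 538756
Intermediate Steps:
T(H, B) = 1 (T(H, B) = 3 - 1*2 = 3 - 2 = 1)
f(k) = k²*(5 + k)
c(w) = 4*w
(f(-11) + c(-2))² = ((-11)²*(5 - 11) + 4*(-2))² = (121*(-6) - 8)² = (-726 - 8)² = (-734)² = 538756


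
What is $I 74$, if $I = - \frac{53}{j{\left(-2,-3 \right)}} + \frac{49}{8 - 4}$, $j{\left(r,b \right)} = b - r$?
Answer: $\frac{9657}{2} \approx 4828.5$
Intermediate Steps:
$I = \frac{261}{4}$ ($I = - \frac{53}{-3 - -2} + \frac{49}{8 - 4} = - \frac{53}{-3 + 2} + \frac{49}{8 - 4} = - \frac{53}{-1} + \frac{49}{4} = \left(-53\right) \left(-1\right) + 49 \cdot \frac{1}{4} = 53 + \frac{49}{4} = \frac{261}{4} \approx 65.25$)
$I 74 = \frac{261}{4} \cdot 74 = \frac{9657}{2}$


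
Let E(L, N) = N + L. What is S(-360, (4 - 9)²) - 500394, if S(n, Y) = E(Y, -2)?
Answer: -500371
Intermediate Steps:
E(L, N) = L + N
S(n, Y) = -2 + Y (S(n, Y) = Y - 2 = -2 + Y)
S(-360, (4 - 9)²) - 500394 = (-2 + (4 - 9)²) - 500394 = (-2 + (-5)²) - 500394 = (-2 + 25) - 500394 = 23 - 500394 = -500371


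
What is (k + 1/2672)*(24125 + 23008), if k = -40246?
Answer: -5068556079363/2672 ≈ -1.8969e+9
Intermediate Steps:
(k + 1/2672)*(24125 + 23008) = (-40246 + 1/2672)*(24125 + 23008) = (-40246 + 1/2672)*47133 = -107537311/2672*47133 = -5068556079363/2672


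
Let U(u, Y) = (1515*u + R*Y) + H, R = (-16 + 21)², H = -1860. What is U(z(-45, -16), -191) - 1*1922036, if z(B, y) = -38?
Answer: -1986241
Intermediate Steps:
R = 25 (R = 5² = 25)
U(u, Y) = -1860 + 25*Y + 1515*u (U(u, Y) = (1515*u + 25*Y) - 1860 = (25*Y + 1515*u) - 1860 = -1860 + 25*Y + 1515*u)
U(z(-45, -16), -191) - 1*1922036 = (-1860 + 25*(-191) + 1515*(-38)) - 1*1922036 = (-1860 - 4775 - 57570) - 1922036 = -64205 - 1922036 = -1986241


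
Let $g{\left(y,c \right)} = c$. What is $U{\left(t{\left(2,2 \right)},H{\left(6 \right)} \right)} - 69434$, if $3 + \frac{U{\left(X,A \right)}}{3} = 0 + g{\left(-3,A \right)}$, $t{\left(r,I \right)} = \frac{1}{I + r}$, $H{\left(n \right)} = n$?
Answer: $-69425$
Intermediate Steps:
$U{\left(X,A \right)} = -9 + 3 A$ ($U{\left(X,A \right)} = -9 + 3 \left(0 + A\right) = -9 + 3 A$)
$U{\left(t{\left(2,2 \right)},H{\left(6 \right)} \right)} - 69434 = \left(-9 + 3 \cdot 6\right) - 69434 = \left(-9 + 18\right) - 69434 = 9 - 69434 = -69425$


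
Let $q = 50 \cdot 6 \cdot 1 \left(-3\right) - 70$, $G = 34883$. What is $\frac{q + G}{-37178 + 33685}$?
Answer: $- \frac{33913}{3493} \approx -9.7088$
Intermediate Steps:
$q = -970$ ($q = 50 \cdot 6 \left(-3\right) - 70 = 50 \left(-18\right) - 70 = -900 - 70 = -970$)
$\frac{q + G}{-37178 + 33685} = \frac{-970 + 34883}{-37178 + 33685} = \frac{33913}{-3493} = 33913 \left(- \frac{1}{3493}\right) = - \frac{33913}{3493}$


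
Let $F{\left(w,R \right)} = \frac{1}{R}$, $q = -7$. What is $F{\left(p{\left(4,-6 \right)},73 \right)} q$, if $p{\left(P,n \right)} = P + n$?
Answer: $- \frac{7}{73} \approx -0.09589$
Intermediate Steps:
$F{\left(p{\left(4,-6 \right)},73 \right)} q = \frac{1}{73} \left(-7\right) = - \frac{7}{73}$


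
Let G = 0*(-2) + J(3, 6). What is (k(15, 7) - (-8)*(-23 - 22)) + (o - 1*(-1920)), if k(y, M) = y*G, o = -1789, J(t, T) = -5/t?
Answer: -254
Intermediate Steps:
G = -5/3 (G = 0*(-2) - 5/3 = 0 - 5*⅓ = 0 - 5/3 = -5/3 ≈ -1.6667)
k(y, M) = -5*y/3 (k(y, M) = y*(-5/3) = -5*y/3)
(k(15, 7) - (-8)*(-23 - 22)) + (o - 1*(-1920)) = (-5/3*15 - (-8)*(-23 - 22)) + (-1789 - 1*(-1920)) = (-25 - (-8)*(-45)) + (-1789 + 1920) = (-25 - 1*360) + 131 = (-25 - 360) + 131 = -385 + 131 = -254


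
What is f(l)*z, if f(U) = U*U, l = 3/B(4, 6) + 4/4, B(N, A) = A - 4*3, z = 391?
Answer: 391/4 ≈ 97.750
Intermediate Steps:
B(N, A) = -12 + A (B(N, A) = A - 12 = -12 + A)
l = 1/2 (l = 3/(-12 + 6) + 4/4 = 3/(-6) + 4*(1/4) = 3*(-1/6) + 1 = -1/2 + 1 = 1/2 ≈ 0.50000)
f(U) = U**2
f(l)*z = (1/2)**2*391 = (1/4)*391 = 391/4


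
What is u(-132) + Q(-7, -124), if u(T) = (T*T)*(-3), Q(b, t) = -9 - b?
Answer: -52274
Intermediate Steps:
u(T) = -3*T**2 (u(T) = T**2*(-3) = -3*T**2)
u(-132) + Q(-7, -124) = -3*(-132)**2 + (-9 - 1*(-7)) = -3*17424 + (-9 + 7) = -52272 - 2 = -52274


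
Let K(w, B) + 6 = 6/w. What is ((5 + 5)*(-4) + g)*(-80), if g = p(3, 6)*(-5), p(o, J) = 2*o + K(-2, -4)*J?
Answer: -16000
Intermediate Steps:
K(w, B) = -6 + 6/w
p(o, J) = -9*J + 2*o (p(o, J) = 2*o + (-6 + 6/(-2))*J = 2*o + (-6 + 6*(-½))*J = 2*o + (-6 - 3)*J = 2*o - 9*J = -9*J + 2*o)
g = 240 (g = (-9*6 + 2*3)*(-5) = (-54 + 6)*(-5) = -48*(-5) = 240)
((5 + 5)*(-4) + g)*(-80) = ((5 + 5)*(-4) + 240)*(-80) = (10*(-4) + 240)*(-80) = (-40 + 240)*(-80) = 200*(-80) = -16000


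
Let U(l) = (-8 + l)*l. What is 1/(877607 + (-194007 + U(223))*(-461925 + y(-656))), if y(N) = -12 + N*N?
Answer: 1/4616582869 ≈ 2.1661e-10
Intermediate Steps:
U(l) = l*(-8 + l)
y(N) = -12 + N²
1/(877607 + (-194007 + U(223))*(-461925 + y(-656))) = 1/(877607 + (-194007 + 223*(-8 + 223))*(-461925 + (-12 + (-656)²))) = 1/(877607 + (-194007 + 223*215)*(-461925 + (-12 + 430336))) = 1/(877607 + (-194007 + 47945)*(-461925 + 430324)) = 1/(877607 - 146062*(-31601)) = 1/(877607 + 4615705262) = 1/4616582869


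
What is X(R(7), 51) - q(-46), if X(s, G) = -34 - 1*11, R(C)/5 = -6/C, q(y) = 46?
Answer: -91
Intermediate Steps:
R(C) = -30/C (R(C) = 5*(-6/C) = -30/C)
X(s, G) = -45 (X(s, G) = -34 - 11 = -45)
X(R(7), 51) - q(-46) = -45 - 1*46 = -45 - 46 = -91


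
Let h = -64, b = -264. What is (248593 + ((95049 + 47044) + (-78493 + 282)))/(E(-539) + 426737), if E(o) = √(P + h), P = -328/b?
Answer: 4400373254475/6009447418648 - 312475*I*√68343/6009447418648 ≈ 0.73224 - 1.3593e-5*I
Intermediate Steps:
P = 41/33 (P = -328/(-264) = -328*(-1/264) = 41/33 ≈ 1.2424)
E(o) = I*√68343/33 (E(o) = √(41/33 - 64) = √(-2071/33) = I*√68343/33)
(248593 + ((95049 + 47044) + (-78493 + 282)))/(E(-539) + 426737) = (248593 + ((95049 + 47044) + (-78493 + 282)))/(I*√68343/33 + 426737) = (248593 + (142093 - 78211))/(426737 + I*√68343/33) = (248593 + 63882)/(426737 + I*√68343/33) = 312475/(426737 + I*√68343/33)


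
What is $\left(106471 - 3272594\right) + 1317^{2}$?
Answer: $-1431634$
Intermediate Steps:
$\left(106471 - 3272594\right) + 1317^{2} = -3166123 + 1734489 = -1431634$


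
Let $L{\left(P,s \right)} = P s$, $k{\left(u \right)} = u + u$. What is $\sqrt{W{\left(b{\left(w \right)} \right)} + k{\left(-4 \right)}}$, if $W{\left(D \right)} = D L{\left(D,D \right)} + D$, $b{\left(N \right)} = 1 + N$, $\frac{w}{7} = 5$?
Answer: $2 \sqrt{11671} \approx 216.06$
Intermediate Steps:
$w = 35$ ($w = 7 \cdot 5 = 35$)
$k{\left(u \right)} = 2 u$
$W{\left(D \right)} = D + D^{3}$ ($W{\left(D \right)} = D D D + D = D D^{2} + D = D^{3} + D = D + D^{3}$)
$\sqrt{W{\left(b{\left(w \right)} \right)} + k{\left(-4 \right)}} = \sqrt{\left(\left(1 + 35\right) + \left(1 + 35\right)^{3}\right) + 2 \left(-4\right)} = \sqrt{\left(36 + 36^{3}\right) - 8} = \sqrt{\left(36 + 46656\right) - 8} = \sqrt{46692 - 8} = \sqrt{46684} = 2 \sqrt{11671}$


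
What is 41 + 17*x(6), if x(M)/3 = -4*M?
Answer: -1183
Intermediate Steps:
x(M) = -12*M (x(M) = 3*(-4*M) = -12*M)
41 + 17*x(6) = 41 + 17*(-12*6) = 41 + 17*(-72) = 41 - 1224 = -1183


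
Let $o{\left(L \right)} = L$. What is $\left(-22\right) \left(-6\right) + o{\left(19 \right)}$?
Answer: $151$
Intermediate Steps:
$\left(-22\right) \left(-6\right) + o{\left(19 \right)} = \left(-22\right) \left(-6\right) + 19 = 132 + 19 = 151$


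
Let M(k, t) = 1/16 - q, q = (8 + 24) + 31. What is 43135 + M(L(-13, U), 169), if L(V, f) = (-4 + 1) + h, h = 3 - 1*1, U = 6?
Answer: 689153/16 ≈ 43072.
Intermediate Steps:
q = 63 (q = 32 + 31 = 63)
h = 2 (h = 3 - 1 = 2)
L(V, f) = -1 (L(V, f) = (-4 + 1) + 2 = -3 + 2 = -1)
M(k, t) = -1007/16 (M(k, t) = 1/16 - 1*63 = 1/16 - 63 = -1007/16)
43135 + M(L(-13, U), 169) = 43135 - 1007/16 = 689153/16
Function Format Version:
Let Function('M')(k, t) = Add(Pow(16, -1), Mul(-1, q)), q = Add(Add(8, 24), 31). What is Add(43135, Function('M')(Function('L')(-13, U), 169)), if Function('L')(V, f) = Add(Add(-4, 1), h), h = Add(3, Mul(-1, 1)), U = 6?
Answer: Rational(689153, 16) ≈ 43072.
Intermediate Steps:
q = 63 (q = Add(32, 31) = 63)
h = 2 (h = Add(3, -1) = 2)
Function('L')(V, f) = -1 (Function('L')(V, f) = Add(Add(-4, 1), 2) = Add(-3, 2) = -1)
Function('M')(k, t) = Rational(-1007, 16) (Function('M')(k, t) = Add(Pow(16, -1), Mul(-1, 63)) = Add(Rational(1, 16), -63) = Rational(-1007, 16))
Add(43135, Function('M')(Function('L')(-13, U), 169)) = Add(43135, Rational(-1007, 16)) = Rational(689153, 16)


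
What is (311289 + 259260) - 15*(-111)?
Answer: 572214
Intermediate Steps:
(311289 + 259260) - 15*(-111) = 570549 + 1665 = 572214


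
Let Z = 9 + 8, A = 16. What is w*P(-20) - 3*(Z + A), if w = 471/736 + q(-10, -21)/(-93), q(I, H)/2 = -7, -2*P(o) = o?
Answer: -3117641/34224 ≈ -91.095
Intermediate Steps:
P(o) = -o/2
q(I, H) = -14 (q(I, H) = 2*(-7) = -14)
Z = 17
w = 54107/68448 (w = 471/736 - 14/(-93) = 471*(1/736) - 14*(-1/93) = 471/736 + 14/93 = 54107/68448 ≈ 0.79048)
w*P(-20) - 3*(Z + A) = 54107*(-½*(-20))/68448 - 3*(17 + 16) = (54107/68448)*10 - 3*33 = 270535/34224 - 99 = -3117641/34224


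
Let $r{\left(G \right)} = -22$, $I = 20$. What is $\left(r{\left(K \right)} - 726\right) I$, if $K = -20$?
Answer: $-14960$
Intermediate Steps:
$\left(r{\left(K \right)} - 726\right) I = \left(-22 - 726\right) 20 = \left(-748\right) 20 = -14960$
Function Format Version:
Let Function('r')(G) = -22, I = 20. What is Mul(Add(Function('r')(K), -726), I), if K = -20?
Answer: -14960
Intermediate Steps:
Mul(Add(Function('r')(K), -726), I) = Mul(Add(-22, -726), 20) = Mul(-748, 20) = -14960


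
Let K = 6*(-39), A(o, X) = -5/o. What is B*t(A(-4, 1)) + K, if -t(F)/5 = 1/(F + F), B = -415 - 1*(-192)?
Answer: 212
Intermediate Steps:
B = -223 (B = -415 + 192 = -223)
t(F) = -5/(2*F) (t(F) = -5/(F + F) = -5*1/(2*F) = -5/(2*F))
K = -234
B*t(A(-4, 1)) + K = -(-1115)/(2*((-5/(-4)))) - 234 = -(-1115)/(2*((-5*(-¼)))) - 234 = -(-1115)/(2*5/4) - 234 = -(-1115)*4/(2*5) - 234 = -223*(-2) - 234 = 446 - 234 = 212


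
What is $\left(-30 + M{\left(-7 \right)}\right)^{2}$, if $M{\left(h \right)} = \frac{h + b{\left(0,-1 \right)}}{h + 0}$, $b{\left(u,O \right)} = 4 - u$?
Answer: $\frac{42849}{49} \approx 874.47$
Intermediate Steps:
$M{\left(h \right)} = \frac{4 + h}{h}$ ($M{\left(h \right)} = \frac{h + \left(4 - 0\right)}{h + 0} = \frac{h + \left(4 + 0\right)}{h} = \frac{h + 4}{h} = \frac{4 + h}{h}$)
$\left(-30 + M{\left(-7 \right)}\right)^{2} = \left(-30 + \frac{4 - 7}{-7}\right)^{2} = \left(-30 - - \frac{3}{7}\right)^{2} = \left(-30 + \frac{3}{7}\right)^{2} = \left(- \frac{207}{7}\right)^{2} = \frac{42849}{49}$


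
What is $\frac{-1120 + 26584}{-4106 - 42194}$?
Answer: $- \frac{6366}{11575} \approx -0.54998$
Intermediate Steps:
$\frac{-1120 + 26584}{-4106 - 42194} = \frac{25464}{-46300} = 25464 \left(- \frac{1}{46300}\right) = - \frac{6366}{11575}$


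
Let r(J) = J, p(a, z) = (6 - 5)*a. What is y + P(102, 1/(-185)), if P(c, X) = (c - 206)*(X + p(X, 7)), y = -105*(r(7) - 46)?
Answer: 757783/185 ≈ 4096.1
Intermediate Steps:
p(a, z) = a (p(a, z) = 1*a = a)
y = 4095 (y = -105*(7 - 46) = -105*(-39) = 4095)
P(c, X) = 2*X*(-206 + c) (P(c, X) = (c - 206)*(X + X) = (-206 + c)*(2*X) = 2*X*(-206 + c))
y + P(102, 1/(-185)) = 4095 + 2*(-206 + 102)/(-185) = 4095 + 2*(-1/185)*(-104) = 4095 + 208/185 = 757783/185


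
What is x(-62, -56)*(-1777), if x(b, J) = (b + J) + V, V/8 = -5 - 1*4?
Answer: 337630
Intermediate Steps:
V = -72 (V = 8*(-5 - 1*4) = 8*(-5 - 4) = 8*(-9) = -72)
x(b, J) = -72 + J + b (x(b, J) = (b + J) - 72 = (J + b) - 72 = -72 + J + b)
x(-62, -56)*(-1777) = (-72 - 56 - 62)*(-1777) = -190*(-1777) = 337630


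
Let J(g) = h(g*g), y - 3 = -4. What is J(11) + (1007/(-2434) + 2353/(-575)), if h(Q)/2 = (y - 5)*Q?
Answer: -2038452827/1399550 ≈ -1456.5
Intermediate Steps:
y = -1 (y = 3 - 4 = -1)
h(Q) = -12*Q (h(Q) = 2*((-1 - 5)*Q) = 2*(-6*Q) = -12*Q)
J(g) = -12*g**2 (J(g) = -12*g*g = -12*g**2)
J(11) + (1007/(-2434) + 2353/(-575)) = -12*11**2 + (1007/(-2434) + 2353/(-575)) = -12*121 + (1007*(-1/2434) + 2353*(-1/575)) = -1452 + (-1007/2434 - 2353/575) = -1452 - 6306227/1399550 = -2038452827/1399550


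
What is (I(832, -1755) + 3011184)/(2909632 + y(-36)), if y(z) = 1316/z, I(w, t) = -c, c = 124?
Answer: 27099540/26186359 ≈ 1.0349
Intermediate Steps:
I(w, t) = -124 (I(w, t) = -1*124 = -124)
(I(832, -1755) + 3011184)/(2909632 + y(-36)) = (-124 + 3011184)/(2909632 + 1316/(-36)) = 3011060/(2909632 + 1316*(-1/36)) = 3011060/(2909632 - 329/9) = 3011060/(26186359/9) = 3011060*(9/26186359) = 27099540/26186359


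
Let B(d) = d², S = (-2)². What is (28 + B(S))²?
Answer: 1936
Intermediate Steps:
S = 4
(28 + B(S))² = (28 + 4²)² = (28 + 16)² = 44² = 1936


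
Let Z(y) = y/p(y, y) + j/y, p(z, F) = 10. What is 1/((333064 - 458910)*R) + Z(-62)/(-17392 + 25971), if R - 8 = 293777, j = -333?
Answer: -475086055338/4916288948118695 ≈ -9.6635e-5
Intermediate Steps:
R = 293785 (R = 8 + 293777 = 293785)
Z(y) = -333/y + y/10 (Z(y) = y/10 - 333/y = -333/y + y/10)
1/((333064 - 458910)*R) + Z(-62)/(-17392 + 25971) = 1/((333064 - 458910)*293785) + (-333/(-62) + (1/10)*(-62))/(-17392 + 25971) = (1/293785)/(-125846) + (-333*(-1/62) - 31/5)/8579 = -1/125846*1/293785 + (333/62 - 31/5)*(1/8579) = -1/36971667110 - 257/310*1/8579 = -1/36971667110 - 257/2659490 = -475086055338/4916288948118695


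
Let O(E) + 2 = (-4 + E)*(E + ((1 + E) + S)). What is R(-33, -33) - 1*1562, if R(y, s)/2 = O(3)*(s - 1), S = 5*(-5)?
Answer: -2650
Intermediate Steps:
S = -25
O(E) = -2 + (-24 + 2*E)*(-4 + E) (O(E) = -2 + (-4 + E)*(E + ((1 + E) - 25)) = -2 + (-4 + E)*(E + (-24 + E)) = -2 + (-4 + E)*(-24 + 2*E) = -2 + (-24 + 2*E)*(-4 + E))
R(y, s) = -32 + 32*s (R(y, s) = 2*((94 - 32*3 + 2*3²)*(s - 1)) = 2*((94 - 96 + 2*9)*(-1 + s)) = 2*((94 - 96 + 18)*(-1 + s)) = 2*(16*(-1 + s)) = 2*(-16 + 16*s) = -32 + 32*s)
R(-33, -33) - 1*1562 = (-32 + 32*(-33)) - 1*1562 = (-32 - 1056) - 1562 = -1088 - 1562 = -2650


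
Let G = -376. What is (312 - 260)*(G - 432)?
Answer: -42016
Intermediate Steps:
(312 - 260)*(G - 432) = (312 - 260)*(-376 - 432) = 52*(-808) = -42016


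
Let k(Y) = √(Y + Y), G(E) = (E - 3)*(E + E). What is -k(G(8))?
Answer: -4*√10 ≈ -12.649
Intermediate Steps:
G(E) = 2*E*(-3 + E) (G(E) = (-3 + E)*(2*E) = 2*E*(-3 + E))
k(Y) = √2*√Y (k(Y) = √(2*Y) = √2*√Y)
-k(G(8)) = -√2*√(2*8*(-3 + 8)) = -√2*√(2*8*5) = -√2*√80 = -√2*4*√5 = -4*√10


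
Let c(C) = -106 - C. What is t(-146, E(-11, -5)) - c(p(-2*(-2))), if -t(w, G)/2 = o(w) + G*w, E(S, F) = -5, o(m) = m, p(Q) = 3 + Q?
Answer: -1055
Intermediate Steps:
t(w, G) = -2*w - 2*G*w (t(w, G) = -2*(w + G*w) = -2*w - 2*G*w)
t(-146, E(-11, -5)) - c(p(-2*(-2))) = 2*(-146)*(-1 - 1*(-5)) - (-106 - (3 - 2*(-2))) = 2*(-146)*(-1 + 5) - (-106 - (3 + 4)) = 2*(-146)*4 - (-106 - 1*7) = -1168 - (-106 - 7) = -1168 - 1*(-113) = -1168 + 113 = -1055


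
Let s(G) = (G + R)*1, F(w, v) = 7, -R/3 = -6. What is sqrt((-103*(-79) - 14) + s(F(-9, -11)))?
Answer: 2*sqrt(2037) ≈ 90.266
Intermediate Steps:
R = 18 (R = -3*(-6) = 18)
s(G) = 18 + G (s(G) = (G + 18)*1 = (18 + G)*1 = 18 + G)
sqrt((-103*(-79) - 14) + s(F(-9, -11))) = sqrt((-103*(-79) - 14) + (18 + 7)) = sqrt((8137 - 14) + 25) = sqrt(8123 + 25) = sqrt(8148) = 2*sqrt(2037)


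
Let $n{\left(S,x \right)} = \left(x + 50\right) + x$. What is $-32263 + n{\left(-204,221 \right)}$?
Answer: $-31771$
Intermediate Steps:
$n{\left(S,x \right)} = 50 + 2 x$ ($n{\left(S,x \right)} = \left(50 + x\right) + x = 50 + 2 x$)
$-32263 + n{\left(-204,221 \right)} = -32263 + \left(50 + 2 \cdot 221\right) = -32263 + \left(50 + 442\right) = -32263 + 492 = -31771$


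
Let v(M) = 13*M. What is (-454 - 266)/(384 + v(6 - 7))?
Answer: -720/371 ≈ -1.9407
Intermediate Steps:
(-454 - 266)/(384 + v(6 - 7)) = (-454 - 266)/(384 + 13*(6 - 7)) = -720/(384 + 13*(-1)) = -720/(384 - 13) = -720/371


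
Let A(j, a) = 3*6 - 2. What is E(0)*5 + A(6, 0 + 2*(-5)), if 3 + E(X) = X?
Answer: 1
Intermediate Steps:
E(X) = -3 + X
A(j, a) = 16 (A(j, a) = 18 - 2 = 16)
E(0)*5 + A(6, 0 + 2*(-5)) = (-3 + 0)*5 + 16 = -3*5 + 16 = -15 + 16 = 1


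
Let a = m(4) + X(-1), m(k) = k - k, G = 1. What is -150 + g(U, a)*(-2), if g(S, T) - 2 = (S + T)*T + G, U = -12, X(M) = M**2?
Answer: -134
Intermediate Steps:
m(k) = 0
a = 1 (a = 0 + (-1)**2 = 0 + 1 = 1)
g(S, T) = 3 + T*(S + T) (g(S, T) = 2 + ((S + T)*T + 1) = 2 + (T*(S + T) + 1) = 2 + (1 + T*(S + T)) = 3 + T*(S + T))
-150 + g(U, a)*(-2) = -150 + (3 + 1**2 - 12*1)*(-2) = -150 + (3 + 1 - 12)*(-2) = -150 - 8*(-2) = -150 + 16 = -134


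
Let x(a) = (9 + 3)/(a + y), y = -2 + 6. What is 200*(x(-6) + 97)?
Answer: 18200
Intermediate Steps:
y = 4
x(a) = 12/(4 + a) (x(a) = (9 + 3)/(a + 4) = 12/(4 + a))
200*(x(-6) + 97) = 200*(12/(4 - 6) + 97) = 200*(12/(-2) + 97) = 200*(12*(-½) + 97) = 200*(-6 + 97) = 200*91 = 18200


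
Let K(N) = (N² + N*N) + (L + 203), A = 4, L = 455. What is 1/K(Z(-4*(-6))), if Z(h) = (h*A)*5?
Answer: 1/461458 ≈ 2.1670e-6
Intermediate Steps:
Z(h) = 20*h (Z(h) = (h*4)*5 = (4*h)*5 = 20*h)
K(N) = 658 + 2*N² (K(N) = (N² + N*N) + (455 + 203) = (N² + N²) + 658 = 2*N² + 658 = 658 + 2*N²)
1/K(Z(-4*(-6))) = 1/(658 + 2*(20*(-4*(-6)))²) = 1/(658 + 2*(20*24)²) = 1/(658 + 2*480²) = 1/(658 + 2*230400) = 1/(658 + 460800) = 1/461458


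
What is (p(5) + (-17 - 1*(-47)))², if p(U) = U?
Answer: 1225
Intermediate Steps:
(p(5) + (-17 - 1*(-47)))² = (5 + (-17 - 1*(-47)))² = (5 + (-17 + 47))² = (5 + 30)² = 35² = 1225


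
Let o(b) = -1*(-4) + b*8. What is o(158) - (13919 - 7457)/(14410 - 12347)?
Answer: 2609422/2063 ≈ 1264.9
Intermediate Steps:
o(b) = 4 + 8*b
o(158) - (13919 - 7457)/(14410 - 12347) = (4 + 8*158) - (13919 - 7457)/(14410 - 12347) = (4 + 1264) - 6462/2063 = 1268 - 6462/2063 = 2609422/2063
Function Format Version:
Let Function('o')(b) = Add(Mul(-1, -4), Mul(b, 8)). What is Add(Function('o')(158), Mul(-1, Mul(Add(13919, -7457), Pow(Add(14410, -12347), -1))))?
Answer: Rational(2609422, 2063) ≈ 1264.9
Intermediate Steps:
Function('o')(b) = Add(4, Mul(8, b))
Add(Function('o')(158), Mul(-1, Mul(Add(13919, -7457), Pow(Add(14410, -12347), -1)))) = Add(Add(4, Mul(8, 158)), Mul(-1, Mul(Add(13919, -7457), Pow(Add(14410, -12347), -1)))) = Add(Add(4, 1264), Mul(-1, Mul(6462, Pow(2063, -1)))) = Add(1268, Mul(-1, Mul(6462, Rational(1, 2063)))) = Add(1268, Mul(-1, Rational(6462, 2063))) = Add(1268, Rational(-6462, 2063)) = Rational(2609422, 2063)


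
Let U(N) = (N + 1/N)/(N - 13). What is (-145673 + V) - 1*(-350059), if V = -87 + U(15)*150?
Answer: 205429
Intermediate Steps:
U(N) = (N + 1/N)/(-13 + N)
V = 1043 (V = -87 + ((1 + 15**2)/(15*(-13 + 15)))*150 = -87 + ((1/15)*(1 + 225)/2)*150 = -87 + ((1/15)*(1/2)*226)*150 = -87 + (113/15)*150 = -87 + 1130 = 1043)
(-145673 + V) - 1*(-350059) = (-145673 + 1043) - 1*(-350059) = -144630 + 350059 = 205429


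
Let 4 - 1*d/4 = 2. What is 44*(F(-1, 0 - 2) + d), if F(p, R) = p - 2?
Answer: 220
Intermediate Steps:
d = 8 (d = 16 - 4*2 = 16 - 8 = 8)
F(p, R) = -2 + p
44*(F(-1, 0 - 2) + d) = 44*((-2 - 1) + 8) = 44*(-3 + 8) = 44*5 = 220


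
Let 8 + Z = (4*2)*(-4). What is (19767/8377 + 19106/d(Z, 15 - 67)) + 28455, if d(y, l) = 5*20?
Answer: 11999390581/418850 ≈ 28648.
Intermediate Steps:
Z = -40 (Z = -8 + (4*2)*(-4) = -8 + 8*(-4) = -8 - 32 = -40)
d(y, l) = 100
(19767/8377 + 19106/d(Z, 15 - 67)) + 28455 = (19767/8377 + 19106/100) + 28455 = (19767*(1/8377) + 19106*(1/100)) + 28455 = (19767/8377 + 9553/50) + 28455 = 81013831/418850 + 28455 = 11999390581/418850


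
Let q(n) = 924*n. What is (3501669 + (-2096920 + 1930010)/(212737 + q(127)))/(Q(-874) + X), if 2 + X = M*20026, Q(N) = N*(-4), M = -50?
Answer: -231169648991/65872158702 ≈ -3.5094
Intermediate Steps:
Q(N) = -4*N
X = -1001302 (X = -2 - 50*20026 = -2 - 1001300 = -1001302)
(3501669 + (-2096920 + 1930010)/(212737 + q(127)))/(Q(-874) + X) = (3501669 + (-2096920 + 1930010)/(212737 + 924*127))/(-4*(-874) - 1001302) = (3501669 - 166910/(212737 + 117348))/(3496 - 1001302) = (3501669 - 166910/330085)/(-997806) = (3501669 - 166910*1/330085)*(-1/997806) = (3501669 - 33382/66017)*(-1/997806) = (231169648991/66017)*(-1/997806) = -231169648991/65872158702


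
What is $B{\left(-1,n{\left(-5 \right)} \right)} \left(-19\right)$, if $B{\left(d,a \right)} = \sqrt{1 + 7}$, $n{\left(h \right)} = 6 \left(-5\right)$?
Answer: $- 38 \sqrt{2} \approx -53.74$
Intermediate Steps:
$n{\left(h \right)} = -30$
$B{\left(d,a \right)} = 2 \sqrt{2}$ ($B{\left(d,a \right)} = \sqrt{8} = 2 \sqrt{2}$)
$B{\left(-1,n{\left(-5 \right)} \right)} \left(-19\right) = 2 \sqrt{2} \left(-19\right) = - 38 \sqrt{2}$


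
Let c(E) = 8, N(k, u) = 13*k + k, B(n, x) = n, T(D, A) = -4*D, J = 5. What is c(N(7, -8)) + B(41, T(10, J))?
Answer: 49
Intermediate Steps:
N(k, u) = 14*k
c(N(7, -8)) + B(41, T(10, J)) = 8 + 41 = 49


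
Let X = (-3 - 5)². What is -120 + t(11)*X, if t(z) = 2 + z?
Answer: 712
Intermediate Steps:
X = 64 (X = (-8)² = 64)
-120 + t(11)*X = -120 + (2 + 11)*64 = -120 + 13*64 = -120 + 832 = 712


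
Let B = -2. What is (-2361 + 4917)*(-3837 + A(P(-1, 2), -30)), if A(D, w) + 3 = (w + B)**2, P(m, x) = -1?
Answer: -7197696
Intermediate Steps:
A(D, w) = -3 + (-2 + w)**2 (A(D, w) = -3 + (w - 2)**2 = -3 + (-2 + w)**2)
(-2361 + 4917)*(-3837 + A(P(-1, 2), -30)) = (-2361 + 4917)*(-3837 + (-3 + (-2 - 30)**2)) = 2556*(-3837 + (-3 + (-32)**2)) = 2556*(-3837 + (-3 + 1024)) = 2556*(-3837 + 1021) = 2556*(-2816) = -7197696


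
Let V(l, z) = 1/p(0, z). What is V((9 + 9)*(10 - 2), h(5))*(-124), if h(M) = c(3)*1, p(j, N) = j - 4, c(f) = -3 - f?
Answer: 31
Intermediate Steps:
p(j, N) = -4 + j
h(M) = -6 (h(M) = (-3 - 1*3)*1 = (-3 - 3)*1 = -6*1 = -6)
V(l, z) = -1/4 (V(l, z) = 1/(-4 + 0) = 1/(-4) = -1/4)
V((9 + 9)*(10 - 2), h(5))*(-124) = -1/4*(-124) = 31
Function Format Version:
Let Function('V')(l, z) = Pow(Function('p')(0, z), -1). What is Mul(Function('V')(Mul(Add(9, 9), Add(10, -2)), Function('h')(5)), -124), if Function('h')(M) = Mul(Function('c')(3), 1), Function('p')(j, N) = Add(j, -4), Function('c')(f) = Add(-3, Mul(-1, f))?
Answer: 31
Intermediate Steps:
Function('p')(j, N) = Add(-4, j)
Function('h')(M) = -6 (Function('h')(M) = Mul(Add(-3, Mul(-1, 3)), 1) = Mul(Add(-3, -3), 1) = Mul(-6, 1) = -6)
Function('V')(l, z) = Rational(-1, 4) (Function('V')(l, z) = Pow(Add(-4, 0), -1) = Pow(-4, -1) = Rational(-1, 4))
Mul(Function('V')(Mul(Add(9, 9), Add(10, -2)), Function('h')(5)), -124) = Mul(Rational(-1, 4), -124) = 31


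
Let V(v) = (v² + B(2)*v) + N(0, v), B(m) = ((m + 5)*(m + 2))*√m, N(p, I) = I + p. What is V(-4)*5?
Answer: 60 - 560*√2 ≈ -731.96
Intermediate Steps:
B(m) = √m*(2 + m)*(5 + m) (B(m) = ((5 + m)*(2 + m))*√m = ((2 + m)*(5 + m))*√m = √m*(2 + m)*(5 + m))
V(v) = v + v² + 28*v*√2 (V(v) = (v² + (√2*(10 + 2² + 7*2))*v) + (v + 0) = (v² + (√2*(10 + 4 + 14))*v) + v = (v² + (√2*28)*v) + v = (v² + (28*√2)*v) + v = (v² + 28*v*√2) + v = v + v² + 28*v*√2)
V(-4)*5 = -4*(1 - 4 + 28*√2)*5 = -4*(-3 + 28*√2)*5 = (12 - 112*√2)*5 = 60 - 560*√2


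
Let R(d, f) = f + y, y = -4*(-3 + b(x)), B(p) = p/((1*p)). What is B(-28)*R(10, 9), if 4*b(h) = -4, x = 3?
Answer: 25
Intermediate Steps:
B(p) = 1 (B(p) = p/p = 1)
b(h) = -1 (b(h) = (¼)*(-4) = -1)
y = 16 (y = -4*(-3 - 1) = -4*(-4) = 16)
R(d, f) = 16 + f (R(d, f) = f + 16 = 16 + f)
B(-28)*R(10, 9) = 1*(16 + 9) = 1*25 = 25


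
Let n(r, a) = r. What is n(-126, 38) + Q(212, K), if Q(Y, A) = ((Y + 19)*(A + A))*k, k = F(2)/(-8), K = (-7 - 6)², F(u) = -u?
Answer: 38787/2 ≈ 19394.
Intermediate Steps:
K = 169 (K = (-13)² = 169)
k = ¼ (k = -1*2/(-8) = -2*(-⅛) = ¼ ≈ 0.25000)
Q(Y, A) = A*(19 + Y)/2 (Q(Y, A) = ((Y + 19)*(A + A))*(¼) = ((19 + Y)*(2*A))*(¼) = (2*A*(19 + Y))*(¼) = A*(19 + Y)/2)
n(-126, 38) + Q(212, K) = -126 + (½)*169*(19 + 212) = -126 + (½)*169*231 = -126 + 39039/2 = 38787/2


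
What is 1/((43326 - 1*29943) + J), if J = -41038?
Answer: -1/27655 ≈ -3.6160e-5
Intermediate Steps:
1/((43326 - 1*29943) + J) = 1/((43326 - 1*29943) - 41038) = 1/((43326 - 29943) - 41038) = 1/(13383 - 41038) = 1/(-27655) = -1/27655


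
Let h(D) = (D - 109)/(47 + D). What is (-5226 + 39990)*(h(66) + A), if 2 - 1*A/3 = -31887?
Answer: 375810242592/113 ≈ 3.3258e+9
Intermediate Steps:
A = 95667 (A = 6 - 3*(-31887) = 6 + 95661 = 95667)
h(D) = (-109 + D)/(47 + D)
(-5226 + 39990)*(h(66) + A) = (-5226 + 39990)*((-109 + 66)/(47 + 66) + 95667) = 34764*(-43/113 + 95667) = 34764*(10810328/113) = 375810242592/113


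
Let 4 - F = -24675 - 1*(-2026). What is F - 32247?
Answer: -9594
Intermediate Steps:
F = 22653 (F = 4 - (-24675 - 1*(-2026)) = 4 - (-24675 + 2026) = 4 - 1*(-22649) = 4 + 22649 = 22653)
F - 32247 = 22653 - 32247 = -9594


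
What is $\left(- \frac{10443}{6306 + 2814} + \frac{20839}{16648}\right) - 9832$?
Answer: $- \frac{62198916821}{6326240} \approx -9831.9$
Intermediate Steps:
$\left(- \frac{10443}{6306 + 2814} + \frac{20839}{16648}\right) - 9832 = \left(- \frac{10443}{9120} + 20839 \cdot \frac{1}{16648}\right) - 9832 = \left(\left(-10443\right) \frac{1}{9120} + \frac{20839}{16648}\right) - 9832 = \left(- \frac{3481}{3040} + \frac{20839}{16648}\right) - 9832 = \frac{674859}{6326240} - 9832 = - \frac{62198916821}{6326240}$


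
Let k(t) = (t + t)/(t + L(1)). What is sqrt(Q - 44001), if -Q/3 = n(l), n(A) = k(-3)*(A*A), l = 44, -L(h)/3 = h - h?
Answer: I*sqrt(55617) ≈ 235.83*I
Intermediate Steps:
L(h) = 0 (L(h) = -3*(h - h) = -3*0 = 0)
k(t) = 2 (k(t) = (t + t)/(t + 0) = (2*t)/t = 2)
n(A) = 2*A**2 (n(A) = 2*(A*A) = 2*A**2)
Q = -11616 (Q = -6*44**2 = -6*1936 = -3*3872 = -11616)
sqrt(Q - 44001) = sqrt(-11616 - 44001) = sqrt(-55617) = I*sqrt(55617)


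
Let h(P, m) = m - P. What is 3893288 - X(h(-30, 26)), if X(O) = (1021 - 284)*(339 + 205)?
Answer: 3492360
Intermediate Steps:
X(O) = 400928 (X(O) = 737*544 = 400928)
3893288 - X(h(-30, 26)) = 3893288 - 1*400928 = 3893288 - 400928 = 3492360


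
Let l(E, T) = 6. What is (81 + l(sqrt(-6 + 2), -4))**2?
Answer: 7569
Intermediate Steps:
(81 + l(sqrt(-6 + 2), -4))**2 = (81 + 6)**2 = 87**2 = 7569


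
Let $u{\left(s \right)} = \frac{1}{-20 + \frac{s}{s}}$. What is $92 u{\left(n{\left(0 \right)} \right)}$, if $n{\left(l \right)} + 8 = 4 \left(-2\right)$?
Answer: $- \frac{92}{19} \approx -4.8421$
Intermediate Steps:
$n{\left(l \right)} = -16$ ($n{\left(l \right)} = -8 + 4 \left(-2\right) = -8 - 8 = -16$)
$u{\left(s \right)} = - \frac{1}{19}$ ($u{\left(s \right)} = \frac{1}{-20 + 1} = \frac{1}{-19} = - \frac{1}{19}$)
$92 u{\left(n{\left(0 \right)} \right)} = 92 \left(- \frac{1}{19}\right) = - \frac{92}{19}$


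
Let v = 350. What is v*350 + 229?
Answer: 122729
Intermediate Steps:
v*350 + 229 = 350*350 + 229 = 122500 + 229 = 122729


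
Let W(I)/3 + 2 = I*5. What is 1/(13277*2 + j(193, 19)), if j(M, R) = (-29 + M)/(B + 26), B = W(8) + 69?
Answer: 209/5549950 ≈ 3.7658e-5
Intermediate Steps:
W(I) = -6 + 15*I (W(I) = -6 + 3*(I*5) = -6 + 3*(5*I) = -6 + 15*I)
B = 183 (B = (-6 + 15*8) + 69 = (-6 + 120) + 69 = 114 + 69 = 183)
j(M, R) = -29/209 + M/209 (j(M, R) = (-29 + M)/(183 + 26) = (-29 + M)/209 = (-29 + M)*(1/209) = -29/209 + M/209)
1/(13277*2 + j(193, 19)) = 1/(13277*2 + (-29/209 + (1/209)*193)) = 1/(26554 + (-29/209 + 193/209)) = 1/(26554 + 164/209) = 1/(5549950/209) = 209/5549950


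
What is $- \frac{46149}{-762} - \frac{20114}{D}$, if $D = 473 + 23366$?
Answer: $\frac{361606381}{6055106} \approx 59.719$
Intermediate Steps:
$D = 23839$
$- \frac{46149}{-762} - \frac{20114}{D} = - \frac{46149}{-762} - \frac{20114}{23839} = \left(-46149\right) \left(- \frac{1}{762}\right) - \frac{20114}{23839} = \frac{15383}{254} - \frac{20114}{23839} = \frac{361606381}{6055106}$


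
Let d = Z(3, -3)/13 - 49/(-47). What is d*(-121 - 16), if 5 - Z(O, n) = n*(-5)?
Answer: -22879/611 ≈ -37.445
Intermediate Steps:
Z(O, n) = 5 + 5*n (Z(O, n) = 5 - n*(-5) = 5 - (-5)*n = 5 + 5*n)
d = 167/611 (d = (5 + 5*(-3))/13 - 49/(-47) = (5 - 15)*(1/13) - 49*(-1/47) = -10*1/13 + 49/47 = -10/13 + 49/47 = 167/611 ≈ 0.27332)
d*(-121 - 16) = 167*(-121 - 16)/611 = (167/611)*(-137) = -22879/611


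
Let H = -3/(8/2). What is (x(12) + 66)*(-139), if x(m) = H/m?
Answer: -146645/16 ≈ -9165.3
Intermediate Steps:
H = -¾ (H = -3/(8*(½)) = -3/4 = -3*¼ = -¾ ≈ -0.75000)
x(m) = -3/(4*m)
(x(12) + 66)*(-139) = (-¾/12 + 66)*(-139) = (-¾*1/12 + 66)*(-139) = (-1/16 + 66)*(-139) = (1055/16)*(-139) = -146645/16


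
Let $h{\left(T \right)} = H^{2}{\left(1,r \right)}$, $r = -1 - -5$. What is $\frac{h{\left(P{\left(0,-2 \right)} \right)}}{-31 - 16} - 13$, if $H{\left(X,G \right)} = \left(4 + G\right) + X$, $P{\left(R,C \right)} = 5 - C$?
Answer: $- \frac{692}{47} \approx -14.723$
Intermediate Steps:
$r = 4$ ($r = -1 + 5 = 4$)
$H{\left(X,G \right)} = 4 + G + X$
$h{\left(T \right)} = 81$ ($h{\left(T \right)} = \left(4 + 4 + 1\right)^{2} = 9^{2} = 81$)
$\frac{h{\left(P{\left(0,-2 \right)} \right)}}{-31 - 16} - 13 = \frac{81}{-31 - 16} - 13 = \frac{81}{-47} - 13 = 81 \left(- \frac{1}{47}\right) - 13 = - \frac{81}{47} - 13 = - \frac{692}{47}$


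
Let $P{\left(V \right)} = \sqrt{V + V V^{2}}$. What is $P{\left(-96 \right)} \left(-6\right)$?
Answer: $- 24 i \sqrt{55302} \approx - 5643.9 i$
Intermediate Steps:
$P{\left(V \right)} = \sqrt{V + V^{3}}$
$P{\left(-96 \right)} \left(-6\right) = \sqrt{-96 + \left(-96\right)^{3}} \left(-6\right) = \sqrt{-96 - 884736} \left(-6\right) = \sqrt{-884832} \left(-6\right) = 4 i \sqrt{55302} \left(-6\right) = - 24 i \sqrt{55302}$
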